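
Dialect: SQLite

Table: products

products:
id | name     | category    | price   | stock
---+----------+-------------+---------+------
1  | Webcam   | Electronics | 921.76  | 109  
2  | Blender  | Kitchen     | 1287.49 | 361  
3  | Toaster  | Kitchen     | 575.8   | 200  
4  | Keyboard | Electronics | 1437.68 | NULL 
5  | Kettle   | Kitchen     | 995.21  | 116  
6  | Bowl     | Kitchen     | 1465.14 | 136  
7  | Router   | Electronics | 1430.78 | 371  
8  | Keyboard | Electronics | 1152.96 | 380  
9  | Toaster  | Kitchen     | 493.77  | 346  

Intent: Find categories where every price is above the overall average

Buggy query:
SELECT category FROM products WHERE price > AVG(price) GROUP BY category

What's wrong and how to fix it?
Bug: AVG() is an aggregate; it can't sit directly in WHERE

Fix: Use a subquery for AVG and a HAVING MIN(...) filter so the condition holds for every row in the group

Corrected query:
SELECT category FROM products GROUP BY category HAVING MIN(price) > (SELECT AVG(price) FROM products)

Result:
(no rows)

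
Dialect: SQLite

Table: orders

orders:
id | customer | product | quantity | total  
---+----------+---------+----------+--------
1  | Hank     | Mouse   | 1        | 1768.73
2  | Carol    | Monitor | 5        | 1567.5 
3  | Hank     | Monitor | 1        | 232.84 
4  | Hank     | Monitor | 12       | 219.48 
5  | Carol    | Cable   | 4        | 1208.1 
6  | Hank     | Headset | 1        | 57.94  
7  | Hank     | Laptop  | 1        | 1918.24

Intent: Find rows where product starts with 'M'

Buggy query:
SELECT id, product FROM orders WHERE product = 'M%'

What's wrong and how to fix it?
Bug: Wildcards only work with LIKE; '=' treats '%' as a literal character

Fix: Use LIKE for wildcard pattern matching

Corrected query:
SELECT id, product FROM orders WHERE product LIKE 'M%'

Result:
id | product
---+--------
1  | Mouse  
2  | Monitor
3  | Monitor
4  | Monitor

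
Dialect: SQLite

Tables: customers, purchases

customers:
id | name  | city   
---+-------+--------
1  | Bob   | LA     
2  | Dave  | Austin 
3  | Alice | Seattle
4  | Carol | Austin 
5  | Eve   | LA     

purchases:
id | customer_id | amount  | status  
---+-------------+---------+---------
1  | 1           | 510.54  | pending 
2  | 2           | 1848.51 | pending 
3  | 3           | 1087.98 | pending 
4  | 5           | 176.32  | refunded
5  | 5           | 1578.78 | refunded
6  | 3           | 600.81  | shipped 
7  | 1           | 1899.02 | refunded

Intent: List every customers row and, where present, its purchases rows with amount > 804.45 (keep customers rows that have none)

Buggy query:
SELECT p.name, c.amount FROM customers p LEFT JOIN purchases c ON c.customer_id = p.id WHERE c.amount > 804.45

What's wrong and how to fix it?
Bug: A WHERE condition on the right-hand table after LEFT JOIN drops unmatched parents

Fix: Put 'c.amount > 804.45' in the JOIN's ON clause instead of WHERE

Corrected query:
SELECT p.name, c.amount FROM customers p LEFT JOIN purchases c ON c.customer_id = p.id AND c.amount > 804.45

Result:
name  | amount 
------+--------
Bob   | 1899.02
Dave  | 1848.51
Alice | 1087.98
Carol | NULL   
Eve   | 1578.78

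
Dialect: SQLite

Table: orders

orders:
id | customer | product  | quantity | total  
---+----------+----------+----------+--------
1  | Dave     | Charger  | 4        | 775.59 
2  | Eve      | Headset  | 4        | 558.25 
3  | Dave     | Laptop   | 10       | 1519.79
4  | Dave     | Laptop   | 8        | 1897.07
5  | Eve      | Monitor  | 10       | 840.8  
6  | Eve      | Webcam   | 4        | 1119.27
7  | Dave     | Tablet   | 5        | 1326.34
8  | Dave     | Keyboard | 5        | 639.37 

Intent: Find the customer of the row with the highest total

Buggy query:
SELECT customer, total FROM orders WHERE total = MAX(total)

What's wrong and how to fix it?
Bug: MAX(total) is an aggregate and cannot be used directly in WHERE

Fix: Wrap MAX in a scalar subquery so WHERE compares against a single value

Corrected query:
SELECT customer, total FROM orders WHERE total = (SELECT MAX(total) FROM orders)

Result:
customer | total  
---------+--------
Dave     | 1897.07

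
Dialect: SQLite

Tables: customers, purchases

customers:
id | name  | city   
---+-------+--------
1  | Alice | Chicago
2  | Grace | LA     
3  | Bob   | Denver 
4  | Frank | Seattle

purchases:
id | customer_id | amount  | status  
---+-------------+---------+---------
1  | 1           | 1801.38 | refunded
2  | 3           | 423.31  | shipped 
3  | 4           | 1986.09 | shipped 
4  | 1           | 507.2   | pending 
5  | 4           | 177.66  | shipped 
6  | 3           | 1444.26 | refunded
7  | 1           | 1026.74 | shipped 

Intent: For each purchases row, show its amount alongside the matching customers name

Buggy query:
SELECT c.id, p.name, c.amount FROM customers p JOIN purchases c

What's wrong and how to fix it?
Bug: Missing join condition: each purchases row is matched to all customers rows instead of just its own

Fix: Specify the join condition linking the foreign key to the parent id

Corrected query:
SELECT c.id, p.name, c.amount FROM customers p JOIN purchases c ON c.customer_id = p.id

Result:
id | name  | amount 
---+-------+--------
1  | Alice | 1801.38
2  | Bob   | 423.31 
3  | Frank | 1986.09
4  | Alice | 507.2  
5  | Frank | 177.66 
6  | Bob   | 1444.26
7  | Alice | 1026.74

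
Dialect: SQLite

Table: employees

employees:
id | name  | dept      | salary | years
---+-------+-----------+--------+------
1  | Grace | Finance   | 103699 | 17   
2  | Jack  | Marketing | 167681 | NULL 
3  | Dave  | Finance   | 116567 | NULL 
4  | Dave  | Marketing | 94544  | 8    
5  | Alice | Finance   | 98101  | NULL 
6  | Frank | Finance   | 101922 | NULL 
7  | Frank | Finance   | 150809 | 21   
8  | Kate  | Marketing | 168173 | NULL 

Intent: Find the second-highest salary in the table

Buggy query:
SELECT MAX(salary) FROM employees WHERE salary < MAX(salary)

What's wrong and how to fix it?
Bug: MAX(salary) on the right of the comparison is an aggregate-in-WHERE error

Fix: Compute the overall MAX in a subquery, then take MAX of rows below it

Corrected query:
SELECT MAX(salary) FROM employees WHERE salary < (SELECT MAX(salary) FROM employees)

Result:
MAX(salary)
-----------
167681     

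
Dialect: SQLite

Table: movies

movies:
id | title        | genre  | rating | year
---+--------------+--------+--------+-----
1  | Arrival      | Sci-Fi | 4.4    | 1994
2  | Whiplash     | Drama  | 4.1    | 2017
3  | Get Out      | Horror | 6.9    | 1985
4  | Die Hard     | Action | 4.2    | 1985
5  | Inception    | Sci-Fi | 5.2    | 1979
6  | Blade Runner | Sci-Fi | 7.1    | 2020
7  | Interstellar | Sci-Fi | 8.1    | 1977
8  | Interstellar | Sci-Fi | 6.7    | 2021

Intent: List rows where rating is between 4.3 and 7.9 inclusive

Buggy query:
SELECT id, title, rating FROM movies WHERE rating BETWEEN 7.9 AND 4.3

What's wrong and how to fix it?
Bug: BETWEEN expects the lower bound first; with 7.9 AND 4.3 the range is empty

Fix: Swap the bounds so the smaller value comes first

Corrected query:
SELECT id, title, rating FROM movies WHERE rating BETWEEN 4.3 AND 7.9

Result:
id | title        | rating
---+--------------+-------
1  | Arrival      | 4.4   
3  | Get Out      | 6.9   
5  | Inception    | 5.2   
6  | Blade Runner | 7.1   
8  | Interstellar | 6.7   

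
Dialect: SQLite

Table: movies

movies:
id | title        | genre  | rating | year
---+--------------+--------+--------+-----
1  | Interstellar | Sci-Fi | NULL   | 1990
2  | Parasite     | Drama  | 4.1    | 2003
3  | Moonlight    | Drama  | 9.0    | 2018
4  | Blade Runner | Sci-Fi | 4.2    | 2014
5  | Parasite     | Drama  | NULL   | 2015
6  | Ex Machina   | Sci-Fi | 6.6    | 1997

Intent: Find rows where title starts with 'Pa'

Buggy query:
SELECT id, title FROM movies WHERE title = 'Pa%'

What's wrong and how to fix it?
Bug: Wildcards only work with LIKE; '=' treats '%' as a literal character

Fix: Use LIKE for wildcard pattern matching

Corrected query:
SELECT id, title FROM movies WHERE title LIKE 'Pa%'

Result:
id | title   
---+---------
2  | Parasite
5  | Parasite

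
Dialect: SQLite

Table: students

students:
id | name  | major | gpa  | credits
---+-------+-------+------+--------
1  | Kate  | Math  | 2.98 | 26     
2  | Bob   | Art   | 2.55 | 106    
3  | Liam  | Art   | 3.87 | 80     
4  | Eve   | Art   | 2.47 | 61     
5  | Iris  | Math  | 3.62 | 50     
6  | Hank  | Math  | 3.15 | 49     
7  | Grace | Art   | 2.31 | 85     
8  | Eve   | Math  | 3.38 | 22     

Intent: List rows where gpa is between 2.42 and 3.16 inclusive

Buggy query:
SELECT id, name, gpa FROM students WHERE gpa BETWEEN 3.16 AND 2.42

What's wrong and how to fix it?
Bug: BETWEEN expects the lower bound first; with 3.16 AND 2.42 the range is empty

Fix: Write BETWEEN 2.42 AND 3.16

Corrected query:
SELECT id, name, gpa FROM students WHERE gpa BETWEEN 2.42 AND 3.16

Result:
id | name | gpa 
---+------+-----
1  | Kate | 2.98
2  | Bob  | 2.55
4  | Eve  | 2.47
6  | Hank | 3.15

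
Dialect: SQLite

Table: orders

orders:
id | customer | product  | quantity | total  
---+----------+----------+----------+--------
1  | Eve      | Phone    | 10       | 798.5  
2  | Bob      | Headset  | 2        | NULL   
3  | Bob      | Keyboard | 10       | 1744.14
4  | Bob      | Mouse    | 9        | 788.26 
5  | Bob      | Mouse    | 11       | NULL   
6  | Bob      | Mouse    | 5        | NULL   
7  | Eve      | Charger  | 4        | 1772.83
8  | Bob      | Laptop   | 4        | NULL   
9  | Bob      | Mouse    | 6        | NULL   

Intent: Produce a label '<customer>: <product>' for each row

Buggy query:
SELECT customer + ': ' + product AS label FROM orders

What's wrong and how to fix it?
Bug: SQLite uses || for string concatenation; + coerces text to numbers (yielding 0)

Fix: Replace + with || to concatenate text

Corrected query:
SELECT customer || ': ' || product AS label FROM orders

Result:
label        
-------------
Eve: Phone   
Bob: Headset 
Bob: Keyboard
Bob: Mouse   
Bob: Mouse   
Bob: Mouse   
Eve: Charger 
Bob: Laptop  
Bob: Mouse   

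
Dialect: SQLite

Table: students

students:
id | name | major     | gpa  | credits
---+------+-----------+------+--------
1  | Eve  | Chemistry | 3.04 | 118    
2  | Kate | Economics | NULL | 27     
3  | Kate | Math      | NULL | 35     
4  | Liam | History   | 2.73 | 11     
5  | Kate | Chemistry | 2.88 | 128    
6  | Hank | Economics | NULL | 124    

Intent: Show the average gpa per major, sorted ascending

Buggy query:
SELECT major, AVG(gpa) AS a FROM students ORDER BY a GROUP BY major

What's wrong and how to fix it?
Bug: GROUP BY must precede ORDER BY

Fix: Reorder: SELECT … FROM … GROUP BY … ORDER BY …

Corrected query:
SELECT major, AVG(gpa) AS a FROM students GROUP BY major ORDER BY a

Result:
major     | a   
----------+-----
Economics | NULL
Math      | NULL
History   | 2.73
Chemistry | 2.96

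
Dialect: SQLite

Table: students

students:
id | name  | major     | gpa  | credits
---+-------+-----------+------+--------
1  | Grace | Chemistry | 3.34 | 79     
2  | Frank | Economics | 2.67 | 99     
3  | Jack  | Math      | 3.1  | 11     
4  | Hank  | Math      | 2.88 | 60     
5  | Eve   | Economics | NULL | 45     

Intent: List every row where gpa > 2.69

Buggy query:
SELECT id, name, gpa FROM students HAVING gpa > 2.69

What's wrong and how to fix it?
Bug: This is a non-aggregate query (no GROUP BY, no aggregates), so in SQLite the HAVING clause is invalid here; a row-level condition belongs in WHERE

Fix: Replace HAVING with WHERE since the condition applies to individual rows

Corrected query:
SELECT id, name, gpa FROM students WHERE gpa > 2.69

Result:
id | name  | gpa 
---+-------+-----
1  | Grace | 3.34
3  | Jack  | 3.1 
4  | Hank  | 2.88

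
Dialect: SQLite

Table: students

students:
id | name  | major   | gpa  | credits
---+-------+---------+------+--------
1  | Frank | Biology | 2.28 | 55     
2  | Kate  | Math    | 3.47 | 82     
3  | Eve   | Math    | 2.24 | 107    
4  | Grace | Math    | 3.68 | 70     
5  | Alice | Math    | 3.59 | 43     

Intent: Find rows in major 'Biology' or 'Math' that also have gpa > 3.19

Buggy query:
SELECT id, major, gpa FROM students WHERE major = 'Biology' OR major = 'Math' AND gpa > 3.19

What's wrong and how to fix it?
Bug: Without parentheses, AND is evaluated before OR, so the gpa filter only applies to the 'Math' branch

Fix: Add parentheses around the OR so the AND applies to both alternatives

Corrected query:
SELECT id, major, gpa FROM students WHERE (major = 'Biology' OR major = 'Math') AND gpa > 3.19

Result:
id | major | gpa 
---+-------+-----
2  | Math  | 3.47
4  | Math  | 3.68
5  | Math  | 3.59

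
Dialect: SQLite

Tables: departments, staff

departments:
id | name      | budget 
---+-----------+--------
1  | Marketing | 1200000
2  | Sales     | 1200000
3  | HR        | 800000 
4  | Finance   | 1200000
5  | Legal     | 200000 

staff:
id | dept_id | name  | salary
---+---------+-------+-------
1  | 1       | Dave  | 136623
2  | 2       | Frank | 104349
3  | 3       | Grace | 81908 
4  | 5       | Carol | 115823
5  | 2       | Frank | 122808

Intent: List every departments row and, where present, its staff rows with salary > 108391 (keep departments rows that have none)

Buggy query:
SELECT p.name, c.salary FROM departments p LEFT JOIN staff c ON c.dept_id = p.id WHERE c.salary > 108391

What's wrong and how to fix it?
Bug: Filtering c.salary in WHERE discards the NULL rows produced by LEFT JOIN, turning it into an inner join

Fix: Put 'c.salary > 108391' in the JOIN's ON clause instead of WHERE

Corrected query:
SELECT p.name, c.salary FROM departments p LEFT JOIN staff c ON c.dept_id = p.id AND c.salary > 108391

Result:
name      | salary
----------+-------
Marketing | 136623
Sales     | 122808
HR        | NULL  
Finance   | NULL  
Legal     | 115823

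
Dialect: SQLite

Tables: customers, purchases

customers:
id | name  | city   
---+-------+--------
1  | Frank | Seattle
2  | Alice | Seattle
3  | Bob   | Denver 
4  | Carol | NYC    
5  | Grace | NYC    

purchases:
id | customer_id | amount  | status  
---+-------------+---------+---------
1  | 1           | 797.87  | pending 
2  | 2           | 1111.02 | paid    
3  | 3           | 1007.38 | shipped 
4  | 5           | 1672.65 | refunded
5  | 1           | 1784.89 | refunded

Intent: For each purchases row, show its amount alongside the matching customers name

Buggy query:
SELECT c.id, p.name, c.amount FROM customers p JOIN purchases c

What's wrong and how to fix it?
Bug: JOIN with no ON clause produces a cartesian product; every purchases row pairs with every customers row

Fix: Specify the join condition linking the foreign key to the parent id

Corrected query:
SELECT c.id, p.name, c.amount FROM customers p JOIN purchases c ON c.customer_id = p.id

Result:
id | name  | amount 
---+-------+--------
1  | Frank | 797.87 
2  | Alice | 1111.02
3  | Bob   | 1007.38
4  | Grace | 1672.65
5  | Frank | 1784.89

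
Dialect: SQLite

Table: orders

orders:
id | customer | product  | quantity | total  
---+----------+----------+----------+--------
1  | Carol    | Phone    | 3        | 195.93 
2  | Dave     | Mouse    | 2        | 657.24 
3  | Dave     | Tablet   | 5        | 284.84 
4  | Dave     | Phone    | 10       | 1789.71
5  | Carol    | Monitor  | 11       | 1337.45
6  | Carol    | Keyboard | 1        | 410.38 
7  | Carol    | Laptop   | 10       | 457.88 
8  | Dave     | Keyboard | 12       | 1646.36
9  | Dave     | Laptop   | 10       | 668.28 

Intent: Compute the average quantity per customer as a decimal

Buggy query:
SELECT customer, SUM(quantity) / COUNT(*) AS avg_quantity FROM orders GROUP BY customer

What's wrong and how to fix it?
Bug: SUM(quantity) and COUNT(*) are both integers; the division truncates the fractional part

Fix: Cast one side to REAL so the division keeps the fractional part

Corrected query:
SELECT customer, SUM(quantity) * 1.0 / COUNT(*) AS avg_quantity FROM orders GROUP BY customer

Result:
customer | avg_quantity
---------+-------------
Carol    | 6.25        
Dave     | 7.8         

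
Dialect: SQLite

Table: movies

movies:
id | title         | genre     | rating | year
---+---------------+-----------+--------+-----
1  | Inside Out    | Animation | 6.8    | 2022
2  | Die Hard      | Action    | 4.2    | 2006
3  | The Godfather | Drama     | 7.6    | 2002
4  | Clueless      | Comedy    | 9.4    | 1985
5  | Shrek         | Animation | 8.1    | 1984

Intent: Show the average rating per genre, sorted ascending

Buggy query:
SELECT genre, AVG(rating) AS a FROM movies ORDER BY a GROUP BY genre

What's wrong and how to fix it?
Bug: ORDER BY appears before GROUP BY; SQL clause order requires GROUP BY first

Fix: Move ORDER BY to the end, after GROUP BY

Corrected query:
SELECT genre, AVG(rating) AS a FROM movies GROUP BY genre ORDER BY a

Result:
genre     | a   
----------+-----
Action    | 4.2 
Animation | 7.45
Drama     | 7.6 
Comedy    | 9.4 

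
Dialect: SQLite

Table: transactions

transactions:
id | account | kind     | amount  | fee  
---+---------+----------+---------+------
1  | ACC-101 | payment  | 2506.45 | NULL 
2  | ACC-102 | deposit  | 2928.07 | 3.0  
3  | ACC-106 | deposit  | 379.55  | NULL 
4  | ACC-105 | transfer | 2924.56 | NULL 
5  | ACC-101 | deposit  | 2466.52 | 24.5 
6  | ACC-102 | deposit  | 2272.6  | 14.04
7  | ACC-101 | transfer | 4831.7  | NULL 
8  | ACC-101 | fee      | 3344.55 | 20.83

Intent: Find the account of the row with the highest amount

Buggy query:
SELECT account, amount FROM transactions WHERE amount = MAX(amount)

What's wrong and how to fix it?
Bug: MAX(amount) is an aggregate and cannot be used directly in WHERE

Fix: Use a subquery: WHERE amount = (SELECT MAX(amount) FROM transactions)

Corrected query:
SELECT account, amount FROM transactions WHERE amount = (SELECT MAX(amount) FROM transactions)

Result:
account | amount
--------+-------
ACC-101 | 4831.7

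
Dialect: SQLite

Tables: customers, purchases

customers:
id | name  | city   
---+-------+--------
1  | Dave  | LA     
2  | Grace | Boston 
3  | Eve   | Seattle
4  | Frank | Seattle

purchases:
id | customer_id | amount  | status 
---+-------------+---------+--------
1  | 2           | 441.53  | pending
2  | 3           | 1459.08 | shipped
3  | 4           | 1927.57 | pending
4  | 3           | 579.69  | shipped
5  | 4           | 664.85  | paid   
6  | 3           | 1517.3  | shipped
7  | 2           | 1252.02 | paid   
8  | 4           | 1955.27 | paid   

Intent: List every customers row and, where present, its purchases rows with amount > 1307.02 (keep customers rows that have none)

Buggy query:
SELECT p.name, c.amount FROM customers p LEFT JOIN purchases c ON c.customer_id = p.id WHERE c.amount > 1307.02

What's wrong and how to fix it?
Bug: A WHERE condition on the right-hand table after LEFT JOIN drops unmatched parents

Fix: Put 'c.amount > 1307.02' in the JOIN's ON clause instead of WHERE

Corrected query:
SELECT p.name, c.amount FROM customers p LEFT JOIN purchases c ON c.customer_id = p.id AND c.amount > 1307.02

Result:
name  | amount 
------+--------
Dave  | NULL   
Grace | NULL   
Eve   | 1459.08
Eve   | 1517.3 
Frank | 1927.57
Frank | 1955.27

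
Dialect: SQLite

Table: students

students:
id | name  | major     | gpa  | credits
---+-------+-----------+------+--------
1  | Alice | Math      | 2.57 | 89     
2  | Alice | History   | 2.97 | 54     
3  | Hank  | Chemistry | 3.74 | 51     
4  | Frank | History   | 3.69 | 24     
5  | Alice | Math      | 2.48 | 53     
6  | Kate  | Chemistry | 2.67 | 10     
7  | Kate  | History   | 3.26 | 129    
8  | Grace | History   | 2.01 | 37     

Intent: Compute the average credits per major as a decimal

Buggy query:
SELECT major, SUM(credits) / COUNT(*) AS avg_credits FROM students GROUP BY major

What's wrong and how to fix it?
Bug: Both operands are integers, so '/' performs integer division and truncates

Fix: Multiply by 1.0 (or CAST to REAL) to force floating-point division

Corrected query:
SELECT major, SUM(credits) * 1.0 / COUNT(*) AS avg_credits FROM students GROUP BY major

Result:
major     | avg_credits
----------+------------
Chemistry | 30.5       
History   | 61         
Math      | 71         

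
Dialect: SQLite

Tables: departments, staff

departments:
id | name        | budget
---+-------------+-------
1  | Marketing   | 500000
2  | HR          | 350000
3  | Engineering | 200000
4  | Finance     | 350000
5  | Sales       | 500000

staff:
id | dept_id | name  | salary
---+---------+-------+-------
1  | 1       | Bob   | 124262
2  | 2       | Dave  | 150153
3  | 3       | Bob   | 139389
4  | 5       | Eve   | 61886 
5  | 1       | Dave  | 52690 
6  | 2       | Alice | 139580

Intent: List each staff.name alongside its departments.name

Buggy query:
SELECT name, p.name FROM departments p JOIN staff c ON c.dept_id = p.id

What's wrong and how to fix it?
Bug: 'name' exists in both joined tables, so the database can't tell which one is meant

Fix: Qualify the column with its table alias (c.name)

Corrected query:
SELECT c.name, p.name FROM departments p JOIN staff c ON c.dept_id = p.id

Result:
name  | name       
------+------------
Bob   | Marketing  
Dave  | HR         
Bob   | Engineering
Eve   | Sales      
Dave  | Marketing  
Alice | HR         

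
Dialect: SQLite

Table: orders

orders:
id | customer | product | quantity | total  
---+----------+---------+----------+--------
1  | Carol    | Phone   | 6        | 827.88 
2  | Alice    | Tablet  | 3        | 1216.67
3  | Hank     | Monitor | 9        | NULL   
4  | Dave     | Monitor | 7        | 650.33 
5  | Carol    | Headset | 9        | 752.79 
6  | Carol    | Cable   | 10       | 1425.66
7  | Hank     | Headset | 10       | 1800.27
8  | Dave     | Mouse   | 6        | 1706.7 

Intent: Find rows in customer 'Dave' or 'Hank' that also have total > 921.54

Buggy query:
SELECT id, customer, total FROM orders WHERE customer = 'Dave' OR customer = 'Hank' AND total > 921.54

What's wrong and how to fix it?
Bug: Without parentheses, AND is evaluated before OR, so the total filter only applies to the 'Hank' branch

Fix: Add parentheses around the OR so the AND applies to both alternatives

Corrected query:
SELECT id, customer, total FROM orders WHERE (customer = 'Dave' OR customer = 'Hank') AND total > 921.54

Result:
id | customer | total  
---+----------+--------
7  | Hank     | 1800.27
8  | Dave     | 1706.7 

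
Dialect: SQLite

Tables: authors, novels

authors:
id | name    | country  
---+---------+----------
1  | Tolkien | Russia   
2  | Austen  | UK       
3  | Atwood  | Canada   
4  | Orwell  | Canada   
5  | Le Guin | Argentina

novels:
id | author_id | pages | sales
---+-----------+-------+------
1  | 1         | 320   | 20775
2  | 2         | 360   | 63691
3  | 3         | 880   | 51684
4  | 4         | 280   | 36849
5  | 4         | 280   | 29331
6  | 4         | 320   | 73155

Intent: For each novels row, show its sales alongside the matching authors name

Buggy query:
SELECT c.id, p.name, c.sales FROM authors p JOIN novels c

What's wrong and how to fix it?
Bug: Missing join condition: each novels row is matched to all authors rows instead of just its own

Fix: Add ON c.author_id = p.id to the JOIN

Corrected query:
SELECT c.id, p.name, c.sales FROM authors p JOIN novels c ON c.author_id = p.id

Result:
id | name    | sales
---+---------+------
1  | Tolkien | 20775
2  | Austen  | 63691
3  | Atwood  | 51684
4  | Orwell  | 36849
5  | Orwell  | 29331
6  | Orwell  | 73155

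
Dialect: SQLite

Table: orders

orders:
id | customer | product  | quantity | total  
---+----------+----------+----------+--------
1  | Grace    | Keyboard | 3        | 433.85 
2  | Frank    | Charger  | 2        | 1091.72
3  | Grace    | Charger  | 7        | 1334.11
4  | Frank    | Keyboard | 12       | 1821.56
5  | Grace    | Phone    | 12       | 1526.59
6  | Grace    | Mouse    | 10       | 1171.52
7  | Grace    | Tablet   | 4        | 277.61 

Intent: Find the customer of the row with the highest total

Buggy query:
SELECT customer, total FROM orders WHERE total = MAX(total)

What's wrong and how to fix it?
Bug: WHERE is evaluated per row; an aggregate over the whole table isn't defined there

Fix: Wrap MAX in a scalar subquery so WHERE compares against a single value

Corrected query:
SELECT customer, total FROM orders WHERE total = (SELECT MAX(total) FROM orders)

Result:
customer | total  
---------+--------
Frank    | 1821.56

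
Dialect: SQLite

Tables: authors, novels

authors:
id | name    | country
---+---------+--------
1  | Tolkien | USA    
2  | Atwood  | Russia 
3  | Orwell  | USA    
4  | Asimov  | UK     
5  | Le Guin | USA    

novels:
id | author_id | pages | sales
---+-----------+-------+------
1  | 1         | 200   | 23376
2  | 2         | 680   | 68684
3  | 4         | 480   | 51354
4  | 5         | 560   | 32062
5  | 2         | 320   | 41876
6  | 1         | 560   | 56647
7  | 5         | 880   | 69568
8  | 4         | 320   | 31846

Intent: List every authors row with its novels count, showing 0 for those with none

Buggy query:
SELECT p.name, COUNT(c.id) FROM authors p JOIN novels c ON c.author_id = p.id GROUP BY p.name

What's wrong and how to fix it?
Bug: INNER JOIN drops authors rows that have no matching novels rows

Fix: Use LEFT JOIN so parents without children still appear (COUNT(c.id) gives 0)

Corrected query:
SELECT p.name, COUNT(c.id) FROM authors p LEFT JOIN novels c ON c.author_id = p.id GROUP BY p.name

Result:
name    | COUNT(c.id)
--------+------------
Asimov  | 2          
Atwood  | 2          
Le Guin | 2          
Orwell  | 0          
Tolkien | 2          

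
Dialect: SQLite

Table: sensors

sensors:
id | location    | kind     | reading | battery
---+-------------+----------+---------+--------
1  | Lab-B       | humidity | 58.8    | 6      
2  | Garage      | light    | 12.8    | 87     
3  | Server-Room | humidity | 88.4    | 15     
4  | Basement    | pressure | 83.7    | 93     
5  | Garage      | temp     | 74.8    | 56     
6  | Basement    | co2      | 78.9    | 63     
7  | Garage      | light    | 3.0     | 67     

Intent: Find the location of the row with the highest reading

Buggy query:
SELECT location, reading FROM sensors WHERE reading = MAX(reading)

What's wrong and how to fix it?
Bug: MAX(reading) is an aggregate and cannot be used directly in WHERE

Fix: Use a subquery: WHERE reading = (SELECT MAX(reading) FROM sensors)

Corrected query:
SELECT location, reading FROM sensors WHERE reading = (SELECT MAX(reading) FROM sensors)

Result:
location    | reading
------------+--------
Server-Room | 88.4   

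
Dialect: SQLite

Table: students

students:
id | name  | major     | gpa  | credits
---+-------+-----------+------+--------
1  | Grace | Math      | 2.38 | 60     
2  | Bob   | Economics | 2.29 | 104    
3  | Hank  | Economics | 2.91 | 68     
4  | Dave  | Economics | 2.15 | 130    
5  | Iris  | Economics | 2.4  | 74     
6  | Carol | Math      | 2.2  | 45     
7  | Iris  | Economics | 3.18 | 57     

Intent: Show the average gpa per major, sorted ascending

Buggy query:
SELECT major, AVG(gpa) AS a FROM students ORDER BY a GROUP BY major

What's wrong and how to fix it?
Bug: ORDER BY appears before GROUP BY; SQL clause order requires GROUP BY first

Fix: Reorder: SELECT … FROM … GROUP BY … ORDER BY …

Corrected query:
SELECT major, AVG(gpa) AS a FROM students GROUP BY major ORDER BY a

Result:
major     | a    
----------+------
Math      | 2.29 
Economics | 2.586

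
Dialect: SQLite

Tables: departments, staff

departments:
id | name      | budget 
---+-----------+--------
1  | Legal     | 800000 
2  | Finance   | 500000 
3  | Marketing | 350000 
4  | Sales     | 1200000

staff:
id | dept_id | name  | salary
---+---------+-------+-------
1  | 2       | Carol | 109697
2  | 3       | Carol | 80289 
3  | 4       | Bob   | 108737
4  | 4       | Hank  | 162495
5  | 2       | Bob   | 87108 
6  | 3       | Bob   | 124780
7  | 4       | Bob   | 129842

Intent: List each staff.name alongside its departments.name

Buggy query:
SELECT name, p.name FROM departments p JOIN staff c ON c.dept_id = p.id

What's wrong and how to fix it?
Bug: 'name' exists in both joined tables, so the database can't tell which one is meant

Fix: Qualify the column with its table alias (c.name)

Corrected query:
SELECT c.name, p.name FROM departments p JOIN staff c ON c.dept_id = p.id

Result:
name  | name     
------+----------
Carol | Finance  
Carol | Marketing
Bob   | Sales    
Hank  | Sales    
Bob   | Finance  
Bob   | Marketing
Bob   | Sales    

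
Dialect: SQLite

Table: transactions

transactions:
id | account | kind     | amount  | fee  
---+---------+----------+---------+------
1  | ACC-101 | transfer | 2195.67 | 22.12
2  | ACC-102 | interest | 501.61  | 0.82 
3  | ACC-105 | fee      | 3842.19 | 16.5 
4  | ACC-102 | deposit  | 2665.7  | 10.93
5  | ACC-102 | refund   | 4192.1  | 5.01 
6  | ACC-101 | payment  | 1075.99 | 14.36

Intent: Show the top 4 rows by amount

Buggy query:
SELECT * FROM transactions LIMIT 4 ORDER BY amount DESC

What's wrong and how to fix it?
Bug: ORDER BY cannot follow LIMIT; LIMIT is the final clause

Fix: Swap the clauses: ORDER BY first, then LIMIT

Corrected query:
SELECT * FROM transactions ORDER BY amount DESC LIMIT 4

Result:
id | account | kind     | amount  | fee  
---+---------+----------+---------+------
5  | ACC-102 | refund   | 4192.1  | 5.01 
3  | ACC-105 | fee      | 3842.19 | 16.5 
4  | ACC-102 | deposit  | 2665.7  | 10.93
1  | ACC-101 | transfer | 2195.67 | 22.12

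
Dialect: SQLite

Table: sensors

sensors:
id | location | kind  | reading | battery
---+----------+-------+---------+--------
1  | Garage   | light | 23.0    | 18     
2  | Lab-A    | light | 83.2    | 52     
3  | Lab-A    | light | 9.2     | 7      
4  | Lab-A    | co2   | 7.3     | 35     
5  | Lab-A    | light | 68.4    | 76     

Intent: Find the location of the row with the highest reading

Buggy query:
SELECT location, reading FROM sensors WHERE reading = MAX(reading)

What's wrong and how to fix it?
Bug: MAX(reading) is an aggregate and cannot be used directly in WHERE

Fix: Wrap MAX in a scalar subquery so WHERE compares against a single value

Corrected query:
SELECT location, reading FROM sensors WHERE reading = (SELECT MAX(reading) FROM sensors)

Result:
location | reading
---------+--------
Lab-A    | 83.2   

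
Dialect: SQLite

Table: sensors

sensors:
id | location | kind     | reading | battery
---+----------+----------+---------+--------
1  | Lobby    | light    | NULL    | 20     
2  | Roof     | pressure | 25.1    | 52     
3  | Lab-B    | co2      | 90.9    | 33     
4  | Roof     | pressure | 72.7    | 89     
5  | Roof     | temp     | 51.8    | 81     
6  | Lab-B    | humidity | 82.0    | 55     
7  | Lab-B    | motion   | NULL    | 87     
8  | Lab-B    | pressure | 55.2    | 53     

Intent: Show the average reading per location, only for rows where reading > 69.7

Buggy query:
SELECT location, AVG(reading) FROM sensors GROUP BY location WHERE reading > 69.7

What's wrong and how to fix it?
Bug: Row-level WHERE must come before GROUP BY in the clause order

Fix: Move the WHERE clause before GROUP BY

Corrected query:
SELECT location, AVG(reading) FROM sensors WHERE reading > 69.7 GROUP BY location

Result:
location | AVG(reading)
---------+-------------
Lab-B    | 86.45       
Roof     | 72.7        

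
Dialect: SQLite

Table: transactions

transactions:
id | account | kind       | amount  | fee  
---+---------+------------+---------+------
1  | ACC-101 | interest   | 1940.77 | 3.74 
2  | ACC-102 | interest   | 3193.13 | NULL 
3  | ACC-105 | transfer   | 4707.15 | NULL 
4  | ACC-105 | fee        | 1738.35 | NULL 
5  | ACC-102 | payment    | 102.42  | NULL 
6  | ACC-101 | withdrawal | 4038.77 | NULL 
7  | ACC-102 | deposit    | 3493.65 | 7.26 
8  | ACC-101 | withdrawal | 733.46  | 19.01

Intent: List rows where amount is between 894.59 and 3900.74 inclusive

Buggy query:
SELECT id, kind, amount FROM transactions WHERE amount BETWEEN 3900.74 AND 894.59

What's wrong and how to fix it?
Bug: BETWEEN expects the lower bound first; with 3900.74 AND 894.59 the range is empty

Fix: Write BETWEEN 894.59 AND 3900.74

Corrected query:
SELECT id, kind, amount FROM transactions WHERE amount BETWEEN 894.59 AND 3900.74

Result:
id | kind     | amount 
---+----------+--------
1  | interest | 1940.77
2  | interest | 3193.13
4  | fee      | 1738.35
7  | deposit  | 3493.65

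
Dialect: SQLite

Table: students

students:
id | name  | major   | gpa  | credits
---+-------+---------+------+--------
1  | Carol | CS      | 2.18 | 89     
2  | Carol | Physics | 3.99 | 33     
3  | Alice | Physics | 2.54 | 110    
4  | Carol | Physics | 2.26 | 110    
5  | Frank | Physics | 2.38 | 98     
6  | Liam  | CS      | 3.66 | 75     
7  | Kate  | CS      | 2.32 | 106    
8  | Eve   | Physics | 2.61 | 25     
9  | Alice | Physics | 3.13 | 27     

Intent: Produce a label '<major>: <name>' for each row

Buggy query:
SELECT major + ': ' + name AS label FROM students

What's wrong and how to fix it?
Bug: SQLite uses || for string concatenation; + coerces text to numbers (yielding 0)

Fix: Use the || operator for string concatenation

Corrected query:
SELECT major || ': ' || name AS label FROM students

Result:
label         
--------------
CS: Carol     
Physics: Carol
Physics: Alice
Physics: Carol
Physics: Frank
CS: Liam      
CS: Kate      
Physics: Eve  
Physics: Alice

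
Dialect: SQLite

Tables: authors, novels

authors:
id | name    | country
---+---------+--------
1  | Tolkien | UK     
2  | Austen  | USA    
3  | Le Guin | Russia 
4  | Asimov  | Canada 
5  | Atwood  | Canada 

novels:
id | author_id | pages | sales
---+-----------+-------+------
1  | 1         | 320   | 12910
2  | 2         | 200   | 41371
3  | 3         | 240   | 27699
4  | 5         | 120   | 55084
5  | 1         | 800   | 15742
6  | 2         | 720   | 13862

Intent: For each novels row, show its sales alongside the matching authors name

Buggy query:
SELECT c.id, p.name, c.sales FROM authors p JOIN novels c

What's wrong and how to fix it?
Bug: JOIN with no ON clause produces a cartesian product; every novels row pairs with every authors row

Fix: Add ON c.author_id = p.id to the JOIN

Corrected query:
SELECT c.id, p.name, c.sales FROM authors p JOIN novels c ON c.author_id = p.id

Result:
id | name    | sales
---+---------+------
1  | Tolkien | 12910
2  | Austen  | 41371
3  | Le Guin | 27699
4  | Atwood  | 55084
5  | Tolkien | 15742
6  | Austen  | 13862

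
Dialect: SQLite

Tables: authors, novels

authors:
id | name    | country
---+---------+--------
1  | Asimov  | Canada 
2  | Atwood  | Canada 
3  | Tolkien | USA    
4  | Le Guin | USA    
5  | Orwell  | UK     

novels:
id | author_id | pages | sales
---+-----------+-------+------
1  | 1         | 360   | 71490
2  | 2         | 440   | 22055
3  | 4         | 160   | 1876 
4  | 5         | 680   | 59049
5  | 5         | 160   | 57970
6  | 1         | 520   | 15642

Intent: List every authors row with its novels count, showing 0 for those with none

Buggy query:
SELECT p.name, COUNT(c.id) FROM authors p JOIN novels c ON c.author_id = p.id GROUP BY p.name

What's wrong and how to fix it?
Bug: An inner join excludes parents with zero children

Fix: Switch to LEFT JOIN to retain unmatched parent rows

Corrected query:
SELECT p.name, COUNT(c.id) FROM authors p LEFT JOIN novels c ON c.author_id = p.id GROUP BY p.name

Result:
name    | COUNT(c.id)
--------+------------
Asimov  | 2          
Atwood  | 1          
Le Guin | 1          
Orwell  | 2          
Tolkien | 0          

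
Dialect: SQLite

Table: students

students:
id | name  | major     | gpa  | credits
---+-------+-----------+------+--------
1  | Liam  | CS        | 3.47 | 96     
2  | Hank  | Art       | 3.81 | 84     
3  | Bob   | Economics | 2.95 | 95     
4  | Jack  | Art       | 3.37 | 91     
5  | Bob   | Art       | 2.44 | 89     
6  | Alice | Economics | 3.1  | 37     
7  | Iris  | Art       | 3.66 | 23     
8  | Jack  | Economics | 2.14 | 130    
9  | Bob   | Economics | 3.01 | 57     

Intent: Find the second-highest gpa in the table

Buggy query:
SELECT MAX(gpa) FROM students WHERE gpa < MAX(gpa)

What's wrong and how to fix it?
Bug: The inner MAX is an aggregate inside WHERE, which is not allowed

Fix: Compute the overall MAX in a subquery, then take MAX of rows below it

Corrected query:
SELECT MAX(gpa) FROM students WHERE gpa < (SELECT MAX(gpa) FROM students)

Result:
MAX(gpa)
--------
3.66    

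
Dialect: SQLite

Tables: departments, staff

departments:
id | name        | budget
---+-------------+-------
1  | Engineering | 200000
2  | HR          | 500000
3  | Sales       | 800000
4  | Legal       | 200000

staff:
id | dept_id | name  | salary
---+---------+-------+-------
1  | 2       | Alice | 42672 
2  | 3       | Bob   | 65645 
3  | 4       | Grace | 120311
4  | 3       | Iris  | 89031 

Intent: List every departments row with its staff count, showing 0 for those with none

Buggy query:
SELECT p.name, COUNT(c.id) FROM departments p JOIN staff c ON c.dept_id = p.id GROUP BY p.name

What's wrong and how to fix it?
Bug: INNER JOIN drops departments rows that have no matching staff rows

Fix: Use LEFT JOIN so parents without children still appear (COUNT(c.id) gives 0)

Corrected query:
SELECT p.name, COUNT(c.id) FROM departments p LEFT JOIN staff c ON c.dept_id = p.id GROUP BY p.name

Result:
name        | COUNT(c.id)
------------+------------
Engineering | 0          
HR          | 1          
Legal       | 1          
Sales       | 2          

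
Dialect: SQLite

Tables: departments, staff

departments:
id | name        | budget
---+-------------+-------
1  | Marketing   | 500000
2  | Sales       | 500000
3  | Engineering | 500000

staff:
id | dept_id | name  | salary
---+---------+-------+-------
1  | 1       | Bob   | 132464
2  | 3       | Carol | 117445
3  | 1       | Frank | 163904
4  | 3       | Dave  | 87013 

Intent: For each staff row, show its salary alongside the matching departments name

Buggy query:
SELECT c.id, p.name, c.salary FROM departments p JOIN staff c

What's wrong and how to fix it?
Bug: Missing join condition: each staff row is matched to all departments rows instead of just its own

Fix: Specify the join condition linking the foreign key to the parent id

Corrected query:
SELECT c.id, p.name, c.salary FROM departments p JOIN staff c ON c.dept_id = p.id

Result:
id | name        | salary
---+-------------+-------
1  | Marketing   | 132464
2  | Engineering | 117445
3  | Marketing   | 163904
4  | Engineering | 87013 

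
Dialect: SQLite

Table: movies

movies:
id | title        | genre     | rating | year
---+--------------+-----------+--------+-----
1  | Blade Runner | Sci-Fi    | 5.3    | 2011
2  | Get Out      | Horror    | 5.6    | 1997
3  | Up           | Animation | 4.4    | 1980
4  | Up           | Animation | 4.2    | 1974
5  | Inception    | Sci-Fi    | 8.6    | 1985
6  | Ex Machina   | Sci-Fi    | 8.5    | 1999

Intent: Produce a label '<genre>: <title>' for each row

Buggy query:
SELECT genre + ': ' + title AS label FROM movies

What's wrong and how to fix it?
Bug: '+' is numeric addition; on text columns SQLite converts them to 0 instead of concatenating

Fix: Use the || operator for string concatenation

Corrected query:
SELECT genre || ': ' || title AS label FROM movies

Result:
label               
--------------------
Sci-Fi: Blade Runner
Horror: Get Out     
Animation: Up       
Animation: Up       
Sci-Fi: Inception   
Sci-Fi: Ex Machina  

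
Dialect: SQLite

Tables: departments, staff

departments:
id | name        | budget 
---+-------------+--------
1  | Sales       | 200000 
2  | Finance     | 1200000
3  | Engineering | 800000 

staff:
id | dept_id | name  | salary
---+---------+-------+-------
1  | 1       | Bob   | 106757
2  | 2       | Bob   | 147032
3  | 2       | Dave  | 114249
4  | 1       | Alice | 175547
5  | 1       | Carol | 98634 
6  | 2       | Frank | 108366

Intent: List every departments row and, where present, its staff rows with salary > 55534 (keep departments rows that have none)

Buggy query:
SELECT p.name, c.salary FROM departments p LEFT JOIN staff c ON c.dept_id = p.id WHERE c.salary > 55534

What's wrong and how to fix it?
Bug: A WHERE condition on the right-hand table after LEFT JOIN drops unmatched parents

Fix: Put 'c.salary > 55534' in the JOIN's ON clause instead of WHERE

Corrected query:
SELECT p.name, c.salary FROM departments p LEFT JOIN staff c ON c.dept_id = p.id AND c.salary > 55534

Result:
name        | salary
------------+-------
Sales       | 98634 
Sales       | 106757
Sales       | 175547
Finance     | 108366
Finance     | 114249
Finance     | 147032
Engineering | NULL  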